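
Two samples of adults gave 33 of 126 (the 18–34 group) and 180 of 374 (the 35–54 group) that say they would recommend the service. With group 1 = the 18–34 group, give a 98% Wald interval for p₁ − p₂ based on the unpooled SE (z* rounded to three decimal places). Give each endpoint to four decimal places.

p̂₁ = 33/126 = 0.26190, p̂₂ = 180/374 = 0.48128; p̂₁ − p̂₂ = -0.21938.
SE = √(0.001534212 + 0.000667513) = √0.002201725 = 0.046923.
For 98% confidence, z* = 2.326. Margin of error = 0.10914.
CI: -0.21938 ± 0.10914 = (-0.3285, -0.1102).

(-0.3285, -0.1102)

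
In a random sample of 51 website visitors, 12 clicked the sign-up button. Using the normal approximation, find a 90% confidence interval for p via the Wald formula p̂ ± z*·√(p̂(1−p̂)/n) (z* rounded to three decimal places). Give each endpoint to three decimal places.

Sample proportion p̂ = 12/51 = 0.23529.
Standard error of p̂: √(0.179931/51) = √0.003528055 = 0.059397.
z* = 1.645 at the 90% level.
Margin = 1.645·0.059397 = 0.09771.
So the interval runs from 0.138 to 0.333.

(0.138, 0.333)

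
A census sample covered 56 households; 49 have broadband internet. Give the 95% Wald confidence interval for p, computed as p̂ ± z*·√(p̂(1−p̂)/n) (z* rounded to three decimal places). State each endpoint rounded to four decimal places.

(0.7884, 0.9616)

With x = 49 successes in n = 56, p̂ = 0.87500.
SE(p̂) = √(0.87500·0.12500/56) = 0.044194.
z* = 1.960 at the 95% level.
Margin of error: 1.960 × 0.044194 = 0.08662.
CI: 0.87500 ± 0.08662 = (0.7884, 0.9616).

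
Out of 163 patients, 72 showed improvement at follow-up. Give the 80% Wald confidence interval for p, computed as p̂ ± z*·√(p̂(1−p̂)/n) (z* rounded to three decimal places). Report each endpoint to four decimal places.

(0.3919, 0.4916)

p̂ = 72/163 = 0.44172.
SE = √(p̂(1−p̂)/n) = √(0.246603/163) = 0.038896.
z* = 1.282 at the 80% level.
Margin = 1.282·0.038896 = 0.04986.
So the interval runs from 0.3919 to 0.4916.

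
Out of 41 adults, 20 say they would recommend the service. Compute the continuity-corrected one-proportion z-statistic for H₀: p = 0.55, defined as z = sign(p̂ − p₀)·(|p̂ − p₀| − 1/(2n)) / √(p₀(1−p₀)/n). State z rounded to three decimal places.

p̂ = 20/41 = 0.48780. p̂ − p₀ = -0.062195.
1/(2n) = 0.012195.
Corrected numerator: |-0.062195| − 0.012195 = 0.050000.
SE₀ = √(0.55·0.45/41) = 0.077695.
z = −0.050000/0.077695 = -0.644.

z = -0.644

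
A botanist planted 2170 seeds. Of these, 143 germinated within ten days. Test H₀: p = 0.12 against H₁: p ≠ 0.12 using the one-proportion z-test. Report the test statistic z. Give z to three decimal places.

The sample proportion is 143/2170 = 0.06590.
Under H₀, SE = √(p₀(1−p₀)/n) = √(0.12·0.88/2170) = √0.000048664 = 0.006976.
Test statistic: z = -0.05410/0.006976 = -7.755.

z = -7.755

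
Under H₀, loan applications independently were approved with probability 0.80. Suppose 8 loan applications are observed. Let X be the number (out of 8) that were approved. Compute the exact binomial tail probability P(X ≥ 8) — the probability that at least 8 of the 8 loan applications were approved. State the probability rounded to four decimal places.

X ~ Binomial(n=8, p=0.80).
P(X ≥ 8) = C(8,8)·0.80^8·0.20^0.
= 0.167772 = 0.1678.

P = 0.1678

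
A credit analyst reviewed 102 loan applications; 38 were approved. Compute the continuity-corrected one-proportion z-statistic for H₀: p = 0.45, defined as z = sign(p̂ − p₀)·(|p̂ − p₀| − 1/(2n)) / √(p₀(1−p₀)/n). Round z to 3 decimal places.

z = -1.473

The sample proportion is 38/102 = 0.37255. p̂ − p₀ = -0.077451.
Continuity correction 1/(2n) = 1/204 = 0.004902.
Corrected numerator: |-0.077451| − 0.004902 = 0.072549.
SE₀ = √(0.45·0.55/102) = 0.049259.
z = −0.072549/0.049259 = -1.473.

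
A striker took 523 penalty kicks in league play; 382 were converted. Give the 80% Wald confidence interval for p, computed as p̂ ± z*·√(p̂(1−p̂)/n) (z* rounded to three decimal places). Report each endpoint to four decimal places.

(0.7055, 0.7553)

The sample proportion is 382/523 = 0.73040.
SE(p̂) = √(0.73040·0.26960/523) = 0.019404.
z* = 1.282 at the 80% level.
Margin of error: 1.282 × 0.019404 = 0.02488.
So the interval runs from 0.7055 to 0.7553.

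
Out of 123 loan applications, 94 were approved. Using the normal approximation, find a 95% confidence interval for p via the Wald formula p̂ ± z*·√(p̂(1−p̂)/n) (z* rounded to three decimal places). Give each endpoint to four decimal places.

With x = 94 successes in n = 123, p̂ = 0.76423.
SE = √(p̂(1−p̂)/n) = √(0.180184/123) = 0.038274.
z* = 1.960 at the 95% level.
Margin = 1.960·0.038274 = 0.07502.
Interval: 0.76423 ± 0.07502 → (0.6892, 0.8392).

(0.6892, 0.8392)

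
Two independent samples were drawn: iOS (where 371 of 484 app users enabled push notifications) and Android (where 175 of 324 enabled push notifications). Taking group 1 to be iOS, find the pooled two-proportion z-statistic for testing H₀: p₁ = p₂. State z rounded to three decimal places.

z = 6.738

Sample proportions: p̂₁ = 371/484 = 0.76653 and p̂₂ = 175/324 = 0.54012.
Pooled p̂ = (371+175)/(484+324) = 546/808 = 0.67574.
SE = √[p̂(1−p̂)(1/n₁+1/n₂)] = √[0.67574·0.32426·(1/484+1/324)] ≈ 0.033601.
z = 0.22641/0.033601 = 6.738.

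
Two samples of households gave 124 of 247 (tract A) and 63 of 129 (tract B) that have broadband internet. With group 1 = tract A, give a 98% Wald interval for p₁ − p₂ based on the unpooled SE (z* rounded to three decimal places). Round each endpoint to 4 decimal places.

(-0.1127, 0.1400)

p̂₁ = 0.50202, p̂₂ = 0.48837, so the observed difference is 0.01365.
SE = √(0.001012129 + 0.001936936) = √0.002949065 = 0.054305.
z* = 2.326 at the 98% level. Margin of error = 0.12631.
CI: 0.01365 ± 0.12631 = (-0.1127, 0.1400).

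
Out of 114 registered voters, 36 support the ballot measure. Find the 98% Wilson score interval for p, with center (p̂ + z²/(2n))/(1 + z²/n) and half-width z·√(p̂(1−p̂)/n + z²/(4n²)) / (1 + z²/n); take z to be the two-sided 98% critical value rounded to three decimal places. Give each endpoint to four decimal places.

(0.2248, 0.4234)

Here p̂ = 36/114 = 0.31579 and z = 2.326 (z² = 5.410276).
Denominator 1 + z²/n = 1 + 5.410276/114 = 1.047459.
Adjusted center: (0.31579 + z²/(2n))/1.047459 = 0.32414.
Radicand: p̂(1−p̂)/n + z²/(4n²) = 0.001895320 + 0.000104076 = 0.001999396.
Half-width = z·√(radicand)/denom = 2.326·0.044715/1.047459 = 0.09929.
So the interval runs from 0.2248 to 0.4234.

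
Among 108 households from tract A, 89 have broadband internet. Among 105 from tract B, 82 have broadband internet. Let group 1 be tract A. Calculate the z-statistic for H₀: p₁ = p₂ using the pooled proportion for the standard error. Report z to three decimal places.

p̂₁ = 89/108 = 0.82407, p̂₂ = 82/105 = 0.78095.
Pooling: p̂ = 171/213 = 0.80282.
SE = √[p̂(1−p̂)(1/n₁+1/n₂)] = √[0.80282·0.19718·(1/108+1/105)] ≈ 0.054529.
z = (p̂₁ − p̂₂)/SE = (0.82407 − 0.78095)/0.054529 = 0.04312/0.054529 = 0.791.

z = 0.791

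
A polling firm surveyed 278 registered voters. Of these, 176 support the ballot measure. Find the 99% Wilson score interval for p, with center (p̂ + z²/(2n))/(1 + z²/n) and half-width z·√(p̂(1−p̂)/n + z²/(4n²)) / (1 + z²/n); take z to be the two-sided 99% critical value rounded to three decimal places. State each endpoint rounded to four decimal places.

p̂ = 176/278 = 0.63309; z = 2.576, so z² = 6.635776.
Denominator 1 + z²/n = 1 + 6.635776/278 = 1.023870.
Center = (0.63309 + 0.011935)/1.023870 = 0.62999.
Radicand: p̂(1−p̂)/n + z²/(4n²) = 0.000835562 + 0.000021466 = 0.000857028.
Half-width = z·√(radicand)/denom = 2.576·0.029275/1.023870 = 0.07365.
CI: 0.62999 ± 0.07365 = (0.5563, 0.7036).

(0.5563, 0.7036)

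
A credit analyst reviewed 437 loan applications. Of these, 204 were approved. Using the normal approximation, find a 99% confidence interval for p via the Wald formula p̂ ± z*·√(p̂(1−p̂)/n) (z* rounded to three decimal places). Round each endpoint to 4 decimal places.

(0.4053, 0.5283)

Sample proportion p̂ = 204/437 = 0.46682.
SE(p̂) = √(0.46682·0.53318/437) = 0.023866.
For 99% confidence, z* = 2.576.
Margin = 2.576·0.023866 = 0.06148.
So the interval runs from 0.4053 to 0.5283.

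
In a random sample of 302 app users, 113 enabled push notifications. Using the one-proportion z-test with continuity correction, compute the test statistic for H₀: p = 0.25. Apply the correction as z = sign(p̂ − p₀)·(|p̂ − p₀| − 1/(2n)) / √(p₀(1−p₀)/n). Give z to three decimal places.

p̂ = 113/302 = 0.37417. p̂ − p₀ = 0.124172.
1/(2n) = 0.001656.
Corrected numerator: |0.124172| − 0.001656 = 0.122516.
Under H₀, SE = √(p₀(1−p₀)/n) = √(0.25·0.75/302) = √0.000620861 = 0.024917.
z = (+)0.122516/0.024917 = 4.917.

z = 4.917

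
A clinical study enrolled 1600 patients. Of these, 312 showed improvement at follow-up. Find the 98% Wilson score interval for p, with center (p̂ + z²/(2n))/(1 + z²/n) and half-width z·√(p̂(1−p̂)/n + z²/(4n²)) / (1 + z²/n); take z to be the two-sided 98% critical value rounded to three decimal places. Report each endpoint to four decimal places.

p̂ = 312/1600 = 0.19500; z = 2.326, so z² = 5.410276.
Denominator 1 + z²/n = 1 + 5.410276/1600 = 1.003381.
Center = (0.19500 + 0.001691)/1.003381 = 0.19603.
Radicand: p̂(1−p̂)/n + z²/(4n²) = 0.000098109 + 0.000000528 = 0.000098637.
Half-width = z·√(radicand)/denom = 2.326·0.009932/1.003381 = 0.02302.
CI: 0.19603 ± 0.02302 = (0.1730, 0.2191).

(0.1730, 0.2191)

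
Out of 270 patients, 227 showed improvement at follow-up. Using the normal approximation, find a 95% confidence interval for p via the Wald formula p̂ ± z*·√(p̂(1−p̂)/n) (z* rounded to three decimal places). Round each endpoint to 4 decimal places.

Sample proportion p̂ = 227/270 = 0.84074.
Standard error of p̂: √(0.133896/270) = √0.000495910 = 0.022269.
z* = 1.960 at the 95% level.
Margin of error: 1.960 × 0.022269 = 0.04365.
CI: 0.84074 ± 0.04365 = (0.7971, 0.8844).

(0.7971, 0.8844)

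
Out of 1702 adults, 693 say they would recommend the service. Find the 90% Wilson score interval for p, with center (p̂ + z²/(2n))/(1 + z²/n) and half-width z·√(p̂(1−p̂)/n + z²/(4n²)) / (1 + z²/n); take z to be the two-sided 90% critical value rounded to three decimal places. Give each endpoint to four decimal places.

(0.3877, 0.4269)

p̂ = 693/1702 = 0.40717; z = 1.645, so z² = 2.706025.
1 + z²/n = 1.001590.
Center = (0.40717 + 0.000795)/1.001590 = 0.40732.
Radicand: p̂(1−p̂)/n + z²/(4n²) = 0.000141823 + 0.000000234 = 0.000142057.
Half-width = 1.645·√0.000142057/1.001590 = 0.01958.
Interval: 0.40732 ± 0.01958 → (0.3877, 0.4269).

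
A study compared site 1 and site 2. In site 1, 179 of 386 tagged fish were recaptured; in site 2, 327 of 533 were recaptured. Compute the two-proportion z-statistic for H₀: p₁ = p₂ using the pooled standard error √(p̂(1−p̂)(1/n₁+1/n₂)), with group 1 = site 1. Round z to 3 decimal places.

Sample proportions: p̂₁ = 179/386 = 0.46373 and p̂₂ = 327/533 = 0.61351.
Pooling: p̂ = 506/919 = 0.55060.
Pooled SE = √[0.2474398·0.00446685] ≈ 0.033246.
z = -0.14978/0.033246 = -4.505.

z = -4.505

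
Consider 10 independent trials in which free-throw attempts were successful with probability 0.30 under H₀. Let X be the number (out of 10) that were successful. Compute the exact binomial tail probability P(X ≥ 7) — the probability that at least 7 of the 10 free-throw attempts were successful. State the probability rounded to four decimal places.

P = 0.0106

X is binomial with n = 10 and p = 0.30.
P(X ≥ 7) = C(10,7)·0.30^7·0.70^3 + C(10,8)·0.30^8·0.70^2 + C(10,9)·0.30^9·0.70^1 + C(10,10)·0.30^10·0.70^0.
= 0.009002 + 0.001447 + 0.000138 + 0.000006 = 0.0106.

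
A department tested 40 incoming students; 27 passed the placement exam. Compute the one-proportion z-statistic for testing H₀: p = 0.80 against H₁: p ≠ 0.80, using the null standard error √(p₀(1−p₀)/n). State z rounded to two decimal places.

The sample proportion is 27/40 = 0.67500.
Under H₀, SE = √(p₀(1−p₀)/n) = √(0.80·0.20/40) = √0.004000000 = 0.063246.
z = (0.67500 − 0.80)/0.063246 = -0.12500/0.063246 = -1.98.

z = -1.98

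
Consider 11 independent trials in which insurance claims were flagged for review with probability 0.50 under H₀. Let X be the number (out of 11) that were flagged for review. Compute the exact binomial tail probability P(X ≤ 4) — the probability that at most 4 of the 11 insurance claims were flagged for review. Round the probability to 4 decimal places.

P = 0.2744

X is binomial with n = 11 and p = 0.50.
P(X ≤ 4) = Σ_{j=0}^{4} C(11,j)·0.50^j·0.50^{11−j}.
= 0.000488 + 0.005371 + 0.026855 + 0.080566 + 0.161133 = 0.2744.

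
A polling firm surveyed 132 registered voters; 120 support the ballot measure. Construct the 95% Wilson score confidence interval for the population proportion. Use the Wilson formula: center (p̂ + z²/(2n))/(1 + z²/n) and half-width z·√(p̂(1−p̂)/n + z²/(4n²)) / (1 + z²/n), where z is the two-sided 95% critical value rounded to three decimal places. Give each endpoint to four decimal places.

p̂ = 120/132 = 0.90909; z = 1.960, so z² = 3.841600.
Denominator 1 + z²/n = 1 + 3.841600/132 = 1.029103.
Center = (0.90909 + 0.014552)/1.029103 = 0.89752.
Radicand: p̂(1−p̂)/n + z²/(4n²) = 0.000626096 + 0.000055119 = 0.000681215.
Half-width = 1.960·√0.000681215/1.029103 = 0.04971.
Interval: 0.89752 ± 0.04971 → (0.8478, 0.9472).

(0.8478, 0.9472)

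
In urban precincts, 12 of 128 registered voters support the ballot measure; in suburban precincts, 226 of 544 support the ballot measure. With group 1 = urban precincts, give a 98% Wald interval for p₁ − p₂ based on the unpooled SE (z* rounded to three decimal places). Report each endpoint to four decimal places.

(-0.3992, -0.2442)

p̂₁ = 0.09375, p̂₂ = 0.41544, so the observed difference is -0.32169.
Unpooled SE = √(p̂₁(1−p̂₁)/n₁ + p̂₂(1−p̂₂)/n₂) = √(0.000663757 + 0.000446415) = 0.033319.
z* = 2.326 at the 98% level. Margin of error = 0.07750.
Interval: -0.32169 ± 0.07750 → (-0.3992, -0.2442).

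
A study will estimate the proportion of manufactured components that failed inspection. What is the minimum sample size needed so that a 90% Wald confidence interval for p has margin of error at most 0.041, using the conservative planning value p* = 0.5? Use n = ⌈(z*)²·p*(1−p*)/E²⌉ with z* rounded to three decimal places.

The 90% critical value is z* = 1.645.
p*(1−p*) = 0.50·0.50 = 0.2500.
Required n before rounding: 2.706025 × 0.2500 / 0.041² = 402.443.
Rounding up, n = 403.

n = 403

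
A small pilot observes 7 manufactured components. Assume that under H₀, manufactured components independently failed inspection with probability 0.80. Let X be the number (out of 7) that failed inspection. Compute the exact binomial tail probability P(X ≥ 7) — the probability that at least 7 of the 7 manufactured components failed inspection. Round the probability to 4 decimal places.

X ~ Binomial(n=7, p=0.80).
P(X ≥ 7) = C(7,7)·0.80^7·0.20^0.
= 0.209715 = 0.2097.

P = 0.2097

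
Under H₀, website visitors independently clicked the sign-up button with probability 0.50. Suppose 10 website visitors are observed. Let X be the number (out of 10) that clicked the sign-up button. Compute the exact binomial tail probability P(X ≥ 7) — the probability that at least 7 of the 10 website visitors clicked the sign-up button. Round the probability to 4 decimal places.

P = 0.1719

X is binomial with n = 10 and p = 0.50.
P(X ≥ 7) = C(10,7)·0.50^7·0.50^3 + C(10,8)·0.50^8·0.50^2 + C(10,9)·0.50^9·0.50^1 + C(10,10)·0.50^10·0.50^0.
= 0.117188 + 0.043945 + 0.009766 + 0.000977 = 0.1719.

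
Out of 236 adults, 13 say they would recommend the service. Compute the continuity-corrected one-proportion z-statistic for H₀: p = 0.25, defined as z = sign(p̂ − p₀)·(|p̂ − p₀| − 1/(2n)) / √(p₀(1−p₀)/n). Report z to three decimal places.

z = -6.840

Sample proportion p̂ = 13/236 = 0.05508. p̂ − p₀ = -0.194915.
1/(2n) = 0.002119.
Corrected numerator: |-0.194915| − 0.002119 = 0.192796.
Under H₀, SE = √(p₀(1−p₀)/n) = √(0.25·0.75/236) = √0.000794492 = 0.028187.
z = (−)0.192796/0.028187 = -6.840.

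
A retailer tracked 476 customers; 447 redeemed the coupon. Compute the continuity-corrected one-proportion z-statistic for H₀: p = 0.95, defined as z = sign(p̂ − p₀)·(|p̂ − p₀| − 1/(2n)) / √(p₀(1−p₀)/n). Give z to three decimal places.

p̂ = 447/476 = 0.93908. p̂ − p₀ = -0.010924.
Continuity correction 1/(2n) = 1/952 = 0.001050.
Corrected numerator: |-0.010924| − 0.001050 = 0.009874.
SE₀ = √(0.95·0.05/476) = 0.009989.
z = (−)0.009874/0.009989 = -0.988.

z = -0.988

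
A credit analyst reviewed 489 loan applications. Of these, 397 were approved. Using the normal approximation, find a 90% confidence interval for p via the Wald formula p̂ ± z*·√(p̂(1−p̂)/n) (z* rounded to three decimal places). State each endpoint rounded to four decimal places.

(0.7828, 0.8409)

Sample proportion p̂ = 397/489 = 0.81186.
SE = √(p̂(1−p̂)/n) = √(0.152743/489) = 0.017674.
For 90% confidence, z* = 1.645.
Margin of error: 1.645 × 0.017674 = 0.02907.
Interval: 0.81186 ± 0.02907 → (0.7828, 0.8409).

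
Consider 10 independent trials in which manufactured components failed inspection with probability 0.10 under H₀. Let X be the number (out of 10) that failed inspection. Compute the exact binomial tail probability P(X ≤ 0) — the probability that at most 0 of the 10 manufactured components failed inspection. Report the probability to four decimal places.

X is binomial with n = 10 and p = 0.10.
P(X ≤ 0) = C(10,0)·0.10^0·0.90^10.
= 0.348678 = 0.3487.

P = 0.3487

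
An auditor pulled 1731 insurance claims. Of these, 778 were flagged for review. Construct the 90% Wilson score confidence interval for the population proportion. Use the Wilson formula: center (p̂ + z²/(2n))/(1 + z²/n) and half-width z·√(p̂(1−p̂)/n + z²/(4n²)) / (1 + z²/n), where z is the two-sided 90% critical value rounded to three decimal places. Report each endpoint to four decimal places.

p̂ = 778/1731 = 0.44945; z = 1.645, so z² = 2.706025.
1 + z²/n = 1.001563.
Adjusted center: (0.44945 + z²/(2n))/1.001563 = 0.44953.
Radicand: p̂(1−p̂)/n + z²/(4n²) = 0.000142949 + 0.000000226 = 0.000143175.
Half-width = z·√(radicand)/denom = 1.645·0.011966/1.001563 = 0.01965.
So the interval runs from 0.4299 to 0.4692.

(0.4299, 0.4692)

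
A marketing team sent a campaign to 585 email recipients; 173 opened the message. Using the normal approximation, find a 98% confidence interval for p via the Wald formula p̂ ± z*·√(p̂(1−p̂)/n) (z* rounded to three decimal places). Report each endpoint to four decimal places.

(0.2518, 0.3396)

The sample proportion is 173/585 = 0.29573.
SE(p̂) = √(0.29573·0.70427/585) = 0.018869.
For 98% confidence, z* = 2.326.
Margin of error: 2.326 × 0.018869 = 0.04389.
CI: 0.29573 ± 0.04389 = (0.2518, 0.3396).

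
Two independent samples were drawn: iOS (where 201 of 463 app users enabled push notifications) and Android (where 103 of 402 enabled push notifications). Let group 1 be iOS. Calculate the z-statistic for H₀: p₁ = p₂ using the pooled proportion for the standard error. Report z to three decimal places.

z = 5.466

Sample proportions: p̂₁ = 201/463 = 0.43413 and p̂₂ = 103/402 = 0.25622.
Pooled p̂ = (201+103)/(463+402) = 304/865 = 0.35145.
Pooled SE = √[0.2279314·0.00464739] ≈ 0.032547.
z = 0.17791/0.032547 = 5.466.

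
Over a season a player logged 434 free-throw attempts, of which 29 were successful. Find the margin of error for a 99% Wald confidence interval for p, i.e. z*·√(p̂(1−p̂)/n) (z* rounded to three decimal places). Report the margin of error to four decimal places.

With x = 29 successes in n = 434, p̂ = 0.06682.
SE(p̂) = √(0.06682·0.93318/434) = 0.011986.
The 99% critical value is z* = 2.576.
So ME = 0.0309.

ME = 0.0309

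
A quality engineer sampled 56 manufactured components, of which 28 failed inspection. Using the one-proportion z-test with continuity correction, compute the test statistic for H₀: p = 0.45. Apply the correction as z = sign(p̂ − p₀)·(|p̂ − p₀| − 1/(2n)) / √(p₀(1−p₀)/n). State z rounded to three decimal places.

z = 0.618

The sample proportion is 28/56 = 0.50000. p̂ − p₀ = 0.050000.
1/(2n) = 0.008929.
Corrected numerator: |0.050000| − 0.008929 = 0.041071.
Null standard error: √(0.45·0.55/56) = √0.004419643 = 0.066480.
z = +0.041071/0.066480 = 0.618.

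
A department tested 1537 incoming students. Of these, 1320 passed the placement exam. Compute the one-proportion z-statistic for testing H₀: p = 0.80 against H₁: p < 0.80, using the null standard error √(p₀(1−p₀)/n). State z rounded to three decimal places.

z = 5.765

With x = 1320 successes in n = 1537, p̂ = 0.85882.
SE₀ = √(0.80·0.20/1537) = 0.010203.
z = (p̂ − p₀)/SE = (0.85882 − 0.80)/0.010203 = 5.765.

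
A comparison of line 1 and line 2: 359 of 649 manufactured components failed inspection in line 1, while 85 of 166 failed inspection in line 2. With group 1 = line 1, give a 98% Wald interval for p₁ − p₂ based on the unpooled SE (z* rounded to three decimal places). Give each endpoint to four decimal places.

p̂₁ = 359/649 = 0.55316, p̂₂ = 85/166 = 0.51205; p̂₁ − p̂₂ = 0.04111.
Unpooled SE = √(p̂₁(1−p̂₁)/n₁ + p̂₂(1−p̂₂)/n₂) = √(0.000380854 + 0.001505150) = 0.043428.
The 98% critical value is z* = 2.326. Margin of error = 0.10101.
So the interval runs from -0.0599 to 0.1421.

(-0.0599, 0.1421)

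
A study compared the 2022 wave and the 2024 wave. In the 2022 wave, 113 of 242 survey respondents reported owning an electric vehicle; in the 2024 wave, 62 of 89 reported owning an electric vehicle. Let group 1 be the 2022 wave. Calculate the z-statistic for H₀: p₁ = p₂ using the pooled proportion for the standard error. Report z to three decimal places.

p̂₁ = 113/242 = 0.46694, p̂₂ = 62/89 = 0.69663.
Pooling: p̂ = 175/331 = 0.52870.
SE = √[p̂(1−p̂)(1/n₁+1/n₂)] = √[0.52870·0.47130·(1/242+1/89)] ≈ 0.061882.
z = (p̂₁ − p̂₂)/SE = (0.46694 − 0.69663)/0.061882 = -0.22969/0.061882 = -3.712.

z = -3.712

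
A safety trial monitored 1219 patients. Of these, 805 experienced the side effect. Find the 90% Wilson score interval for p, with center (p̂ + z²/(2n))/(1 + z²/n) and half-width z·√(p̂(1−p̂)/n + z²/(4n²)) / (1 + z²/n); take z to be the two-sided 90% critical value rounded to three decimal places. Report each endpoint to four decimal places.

Here p̂ = 805/1219 = 0.66038 and z = 1.645 (z² = 2.706025).
Denominator 1 + z²/n = 1 + 2.706025/1219 = 1.002220.
Adjusted center: (0.66038 + z²/(2n))/1.002220 = 0.66002.
Radicand: p̂(1−p̂)/n + z²/(4n²) = 0.000183986 + 0.000000455 = 0.000184441.
Half-width = z·√(radicand)/denom = 1.645·0.013581/1.002220 = 0.02229.
CI: 0.66002 ± 0.02229 = (0.6377, 0.6823).

(0.6377, 0.6823)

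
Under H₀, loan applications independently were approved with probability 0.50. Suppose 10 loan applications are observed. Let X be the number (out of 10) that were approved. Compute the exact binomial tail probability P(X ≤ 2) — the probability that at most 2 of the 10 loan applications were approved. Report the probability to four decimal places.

P = 0.0547

X is binomial with n = 10 and p = 0.50.
P(X ≤ 2) = C(10,0)·0.50^0·0.50^10 + C(10,1)·0.50^1·0.50^9 + C(10,2)·0.50^2·0.50^8.
= 0.000977 + 0.009766 + 0.043945 = 0.0547.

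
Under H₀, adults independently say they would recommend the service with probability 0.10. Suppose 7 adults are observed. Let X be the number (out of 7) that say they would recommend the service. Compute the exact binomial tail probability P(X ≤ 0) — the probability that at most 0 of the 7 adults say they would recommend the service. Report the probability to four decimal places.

X is binomial with n = 7 and p = 0.10.
P(X ≤ 0) = C(7,0)·0.10^0·0.90^7.
= 0.478297 = 0.4783.

P = 0.4783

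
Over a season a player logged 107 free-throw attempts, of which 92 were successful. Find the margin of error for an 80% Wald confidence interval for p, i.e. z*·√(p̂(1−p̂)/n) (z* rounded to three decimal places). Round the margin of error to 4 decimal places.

ME = 0.0430

p̂ = 92/107 = 0.85981.
Standard error of p̂: √(0.120535/107) = √0.001126491 = 0.033563.
z* = 1.282 at the 80% level.
Margin of error = z*·SE = 1.282 × 0.033563 = 0.0430.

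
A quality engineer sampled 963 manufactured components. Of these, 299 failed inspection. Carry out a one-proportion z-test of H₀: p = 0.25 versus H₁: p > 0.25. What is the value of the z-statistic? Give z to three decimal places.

z = 4.335

p̂ = 299/963 = 0.31049.
Under H₀, SE = √(p₀(1−p₀)/n) = √(0.25·0.75/963) = √0.000194704 = 0.013954.
z = (0.31049 − 0.25)/0.013954 = 0.06049/0.013954 = 4.335.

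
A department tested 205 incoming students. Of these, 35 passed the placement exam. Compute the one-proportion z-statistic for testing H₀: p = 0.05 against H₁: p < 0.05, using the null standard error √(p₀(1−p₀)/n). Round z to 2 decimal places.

p̂ = 35/205 = 0.17073.
Under H₀, SE = √(p₀(1−p₀)/n) = √(0.05·0.95/205) = √0.000231707 = 0.015222.
z = (0.17073 − 0.05)/0.015222 = 0.12073/0.015222 = 7.93.

z = 7.93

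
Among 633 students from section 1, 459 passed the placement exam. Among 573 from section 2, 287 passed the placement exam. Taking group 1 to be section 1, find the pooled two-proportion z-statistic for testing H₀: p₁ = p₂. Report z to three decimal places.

z = 8.006

p̂₁ = 459/633 = 0.72512, p̂₂ = 287/573 = 0.50087.
Pooling: p̂ = 746/1206 = 0.61857.
SE = √[p̂(1−p̂)(1/n₁+1/n₂)] = √[0.61857·0.38143·(1/633+1/573)] ≈ 0.028009.
z = (p̂₁ − p̂₂)/SE = (0.72512 − 0.50087)/0.028009 = 0.22425/0.028009 = 8.006.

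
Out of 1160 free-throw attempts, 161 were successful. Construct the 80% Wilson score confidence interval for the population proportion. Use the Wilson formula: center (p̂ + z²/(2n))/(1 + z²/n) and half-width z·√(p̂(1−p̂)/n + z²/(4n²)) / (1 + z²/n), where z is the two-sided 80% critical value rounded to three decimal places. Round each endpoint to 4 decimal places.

(0.1263, 0.1523)

Here p̂ = 161/1160 = 0.13879 and z = 1.282 (z² = 1.643524).
Denominator 1 + z²/n = 1 + 1.643524/1160 = 1.001417.
Adjusted center: (0.13879 + z²/(2n))/1.001417 = 0.13930.
Radicand: p̂(1−p̂)/n + z²/(4n²) = 0.000103043 + 0.000000305 = 0.000103348.
Half-width = z·√(radicand)/denom = 1.282·0.010166/1.001417 = 0.01301.
CI: 0.13930 ± 0.01301 = (0.1263, 0.1523).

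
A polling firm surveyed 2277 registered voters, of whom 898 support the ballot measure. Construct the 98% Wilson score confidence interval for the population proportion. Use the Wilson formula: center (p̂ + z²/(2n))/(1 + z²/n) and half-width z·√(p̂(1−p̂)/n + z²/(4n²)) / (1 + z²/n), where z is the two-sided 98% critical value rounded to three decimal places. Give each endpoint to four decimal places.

(0.3708, 0.4184)

p̂ = 898/2277 = 0.39438; z = 2.326, so z² = 5.410276.
Denominator 1 + z²/n = 1 + 5.410276/2277 = 1.002376.
Adjusted center: (0.39438 + z²/(2n))/1.002376 = 0.39463.
Radicand: p̂(1−p̂)/n + z²/(4n²) = 0.000104894 + 0.000000261 = 0.000105155.
Half-width = z·√(radicand)/denom = 2.326·0.010255/1.002376 = 0.02380.
So the interval runs from 0.3708 to 0.4184.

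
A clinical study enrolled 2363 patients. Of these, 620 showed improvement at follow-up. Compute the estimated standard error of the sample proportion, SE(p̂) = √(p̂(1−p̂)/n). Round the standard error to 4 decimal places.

SE = 0.0091

With x = 620 successes in n = 2363, p̂ = 0.26238.
p̂(1−p̂) = 0.26238·0.73762 = 0.193537.
Dividing by n and taking the root: √0.000081903 = 0.0091.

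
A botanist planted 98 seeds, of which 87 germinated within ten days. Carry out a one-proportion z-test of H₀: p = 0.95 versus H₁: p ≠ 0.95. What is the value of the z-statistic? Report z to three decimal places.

p̂ = 87/98 = 0.88776.
Null standard error: √(0.95·0.05/98) = √0.000484694 = 0.022016.
Test statistic: z = -0.06224/0.022016 = -2.827.

z = -2.827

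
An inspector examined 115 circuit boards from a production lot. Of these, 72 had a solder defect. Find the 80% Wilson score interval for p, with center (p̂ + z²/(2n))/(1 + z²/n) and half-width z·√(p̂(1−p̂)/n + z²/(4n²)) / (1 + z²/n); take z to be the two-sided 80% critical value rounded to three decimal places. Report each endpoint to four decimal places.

p̂ = 72/115 = 0.62609; z = 1.282, so z² = 1.643524.
Denominator 1 + z²/n = 1 + 1.643524/115 = 1.014292.
Adjusted center: (0.62609 + z²/(2n))/1.014292 = 0.62431.
Radicand: p̂(1−p̂)/n + z²/(4n²) = 0.002035670 + 0.000031069 = 0.002066739.
Half-width = z·√(radicand)/denom = 1.282·0.045461/1.014292 = 0.05746.
So the interval runs from 0.5669 to 0.6818.

(0.5669, 0.6818)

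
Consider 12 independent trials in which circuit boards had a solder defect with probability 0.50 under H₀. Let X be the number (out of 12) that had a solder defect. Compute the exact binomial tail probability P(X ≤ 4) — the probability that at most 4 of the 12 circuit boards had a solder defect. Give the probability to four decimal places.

P = 0.1938

X ~ Binomial(n=12, p=0.50).
P(X ≤ 4) = Σ_{j=0}^{4} C(12,j)·0.50^j·0.50^{12−j}.
= 0.000244 + 0.002930 + 0.016113 + 0.053711 + 0.120850 = 0.1938.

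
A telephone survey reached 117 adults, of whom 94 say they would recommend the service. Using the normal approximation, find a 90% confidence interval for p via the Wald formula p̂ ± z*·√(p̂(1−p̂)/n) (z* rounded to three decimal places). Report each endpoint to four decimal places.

p̂ = 94/117 = 0.80342.
SE = √(p̂(1−p̂)/n) = √(0.157937/117) = 0.036741.
z* = 1.645 at the 90% level.
Margin = 1.645·0.036741 = 0.06044.
CI: 0.80342 ± 0.06044 = (0.7430, 0.8639).

(0.7430, 0.8639)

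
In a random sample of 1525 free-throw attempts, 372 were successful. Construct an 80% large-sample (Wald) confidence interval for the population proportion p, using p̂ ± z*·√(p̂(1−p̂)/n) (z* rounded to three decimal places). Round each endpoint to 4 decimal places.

(0.2298, 0.2580)

The sample proportion is 372/1525 = 0.24393.
SE(p̂) = √(0.24393·0.75607/1525) = 0.010997.
For 80% confidence, z* = 1.282.
Margin of error: 1.282 × 0.010997 = 0.01410.
CI: 0.24393 ± 0.01410 = (0.2298, 0.2580).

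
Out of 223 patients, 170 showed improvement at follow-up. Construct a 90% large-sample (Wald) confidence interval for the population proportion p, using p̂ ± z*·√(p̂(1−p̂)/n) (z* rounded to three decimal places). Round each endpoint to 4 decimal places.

p̂ = 170/223 = 0.76233.
SE = √(p̂(1−p̂)/n) = √(0.181182/223) = 0.028504.
z* = 1.645 at the 90% level.
Margin = 1.645·0.028504 = 0.04689.
Interval: 0.76233 ± 0.04689 → (0.7154, 0.8092).

(0.7154, 0.8092)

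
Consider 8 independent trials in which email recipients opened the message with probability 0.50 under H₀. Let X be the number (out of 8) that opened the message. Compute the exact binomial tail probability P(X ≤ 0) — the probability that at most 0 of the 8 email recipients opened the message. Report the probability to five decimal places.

X ~ Binomial(n=8, p=0.50).
P(X ≤ 0) = C(8,0)·0.50^0·0.50^8.
= 0.003906 = 0.00391.

P = 0.00391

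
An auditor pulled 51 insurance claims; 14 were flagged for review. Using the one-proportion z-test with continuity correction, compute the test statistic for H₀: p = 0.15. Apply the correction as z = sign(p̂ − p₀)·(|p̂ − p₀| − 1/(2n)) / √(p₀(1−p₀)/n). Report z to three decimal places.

z = 2.294

p̂ = 14/51 = 0.27451. p̂ − p₀ = 0.124510.
Continuity correction 1/(2n) = 1/102 = 0.009804.
Corrected numerator: |0.124510| − 0.009804 = 0.114706.
Under H₀, SE = √(p₀(1−p₀)/n) = √(0.15·0.85/51) = √0.002500000 = 0.050000.
z = (+)0.114706/0.050000 = 2.294.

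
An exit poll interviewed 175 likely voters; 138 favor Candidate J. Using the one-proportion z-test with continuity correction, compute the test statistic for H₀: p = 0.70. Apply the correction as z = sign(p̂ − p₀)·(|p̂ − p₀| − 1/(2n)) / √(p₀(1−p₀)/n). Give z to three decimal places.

z = 2.474

The sample proportion is 138/175 = 0.78857. p̂ − p₀ = 0.088571.
1/(2n) = 0.002857.
Corrected numerator: |0.088571| − 0.002857 = 0.085714.
SE₀ = √(0.70·0.30/175) = 0.034641.
z = +0.085714/0.034641 = 2.474.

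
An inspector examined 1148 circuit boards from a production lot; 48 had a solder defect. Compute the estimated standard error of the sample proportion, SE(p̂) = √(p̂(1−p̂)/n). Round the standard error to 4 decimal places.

p̂ = 48/1148 = 0.04181.
p̂(1−p̂) = 0.04181·0.95819 = 0.040062.
SE = √(0.040062/1148) = √0.000034897 = 0.0059.

SE = 0.0059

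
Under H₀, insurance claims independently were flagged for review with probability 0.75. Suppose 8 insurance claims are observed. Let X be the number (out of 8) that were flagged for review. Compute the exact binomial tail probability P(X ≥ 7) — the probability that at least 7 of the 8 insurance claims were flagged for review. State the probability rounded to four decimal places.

P = 0.3671

X ~ Binomial(n=8, p=0.75).
P(X ≥ 7) = C(8,7)·0.75^7·0.25^1 + C(8,8)·0.75^8·0.25^0.
= 0.266968 + 0.100113 = 0.3671.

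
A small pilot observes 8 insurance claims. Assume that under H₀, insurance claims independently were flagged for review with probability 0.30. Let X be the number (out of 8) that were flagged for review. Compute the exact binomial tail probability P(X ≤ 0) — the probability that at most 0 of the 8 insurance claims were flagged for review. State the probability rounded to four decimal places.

P = 0.0576

X ~ Binomial(n=8, p=0.30).
P(X ≤ 0) = C(8,0)·0.30^0·0.70^8.
= 0.057648 = 0.0576.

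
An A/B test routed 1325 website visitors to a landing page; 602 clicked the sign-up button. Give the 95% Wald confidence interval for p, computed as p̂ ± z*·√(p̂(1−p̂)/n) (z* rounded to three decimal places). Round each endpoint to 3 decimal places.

The sample proportion is 602/1325 = 0.45434.
SE(p̂) = √(0.45434·0.54566/1325) = 0.013679.
z* = 1.960 at the 95% level.
Margin of error: 1.960 × 0.013679 = 0.02681.
Interval: 0.45434 ± 0.02681 → (0.428, 0.481).

(0.428, 0.481)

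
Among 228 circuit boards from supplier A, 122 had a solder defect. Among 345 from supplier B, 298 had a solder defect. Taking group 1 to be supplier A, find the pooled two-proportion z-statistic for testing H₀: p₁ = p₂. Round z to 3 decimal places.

p̂₁ = 122/228 = 0.53509, p̂₂ = 298/345 = 0.86377.
Pooling: p̂ = 420/573 = 0.73298.
SE = √[p̂(1−p̂)(1/n₁+1/n₂)] = √[0.73298·0.26702·(1/228+1/345)] ≈ 0.037759.
z = -0.32868/0.037759 = -8.705.

z = -8.705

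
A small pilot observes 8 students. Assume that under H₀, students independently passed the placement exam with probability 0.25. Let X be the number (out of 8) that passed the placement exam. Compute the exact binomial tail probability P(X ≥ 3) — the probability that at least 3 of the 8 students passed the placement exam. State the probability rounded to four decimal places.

P = 0.3215

X is binomial with n = 8 and p = 0.25.
P(X ≥ 3) = Σ_{j=3}^{8} C(8,j)·0.25^j·0.75^{8−j}.
= 0.207642 + 0.086517 + 0.023071 + 0.003845 + 0.000366 + 0.000015 = 0.3215.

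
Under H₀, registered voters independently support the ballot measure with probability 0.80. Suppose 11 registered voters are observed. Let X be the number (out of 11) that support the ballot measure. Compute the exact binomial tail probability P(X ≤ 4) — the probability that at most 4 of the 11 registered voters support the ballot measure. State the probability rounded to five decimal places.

P = 0.00197

X is binomial with n = 11 and p = 0.80.
P(X ≤ 4) = Σ_{j=0}^{4} C(11,j)·0.80^j·0.20^{11−j}.
= 0.000000 + 0.000001 + 0.000018 + 0.000216 + 0.001730 = 0.00197.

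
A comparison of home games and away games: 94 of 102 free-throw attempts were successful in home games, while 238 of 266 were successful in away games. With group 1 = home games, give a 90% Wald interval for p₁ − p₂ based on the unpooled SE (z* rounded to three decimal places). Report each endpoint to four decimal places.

p̂₁ = 0.92157, p̂₂ = 0.89474, so the observed difference is 0.02683.
Unpooled SE = √(p̂₁(1−p̂₁)/n₁ + p̂₂(1−p̂₂)/n₂) = √(0.000708626 + 0.000354071) = 0.032599.
The 90% critical value is z* = 1.645. Margin = 1.645·0.032599 = 0.05363.
Interval: 0.02683 ± 0.05363 → (-0.0268, 0.0805).

(-0.0268, 0.0805)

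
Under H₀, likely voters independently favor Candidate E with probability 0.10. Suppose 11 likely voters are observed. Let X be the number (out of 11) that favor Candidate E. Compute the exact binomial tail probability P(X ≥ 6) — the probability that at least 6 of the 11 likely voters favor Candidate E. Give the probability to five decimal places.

P = 0.00030

X ~ Binomial(n=11, p=0.10).
P(X ≥ 6) = Σ_{j=6}^{11} C(11,j)·0.10^j·0.90^{11−j}.
= 0.000273 + 0.000022 + 0.000001 + 0.000000 + 0.000000 + 0.000000 = 0.00030.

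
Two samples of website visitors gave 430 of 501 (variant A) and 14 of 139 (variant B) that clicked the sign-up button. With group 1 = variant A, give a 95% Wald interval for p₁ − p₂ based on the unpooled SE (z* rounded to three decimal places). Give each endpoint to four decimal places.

p̂₁ = 0.85828, p̂₂ = 0.10072, so the observed difference is 0.75756.
Unpooled SE = √(p̂₁(1−p̂₁)/n₁ + p̂₂(1−p̂₂)/n₂) = √(0.000242780 + 0.000651619) = 0.029907.
z* = 1.960 at the 95% level. Margin = 1.960·0.029907 = 0.05862.
Interval: 0.75756 ± 0.05862 → (0.6989, 0.8162).

(0.6989, 0.8162)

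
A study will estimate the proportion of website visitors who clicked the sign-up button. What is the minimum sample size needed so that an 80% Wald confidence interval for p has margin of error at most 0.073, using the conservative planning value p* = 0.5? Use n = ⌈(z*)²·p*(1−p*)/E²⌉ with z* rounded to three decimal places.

For 80% confidence, z* = 1.282.
p*(1−p*) = 0.50·0.50 = 0.2500.
(z*)²·p*(1−p*)/E² = 1.643524·0.2500/0.005329 = 77.103.
⌈77.103⌉ = 78.

n = 78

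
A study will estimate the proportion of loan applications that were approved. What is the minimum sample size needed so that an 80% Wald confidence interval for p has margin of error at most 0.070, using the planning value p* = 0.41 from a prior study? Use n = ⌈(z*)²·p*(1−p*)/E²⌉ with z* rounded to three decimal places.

For 80% confidence, z* = 1.282.
p*(1−p*) = 0.2419.
Required n before rounding: 1.643524 × 0.2419 / 0.070² = 81.136.
Rounding up, n = 82.

n = 82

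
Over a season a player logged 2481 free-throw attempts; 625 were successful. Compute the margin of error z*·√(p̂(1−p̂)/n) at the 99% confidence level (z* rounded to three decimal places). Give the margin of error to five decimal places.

With x = 625 successes in n = 2481, p̂ = 0.25191.
Standard error of p̂: √(0.188454/2481) = √0.000075959 = 0.008715.
The 99% critical value is z* = 2.576.
So ME = 0.02245.

ME = 0.02245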